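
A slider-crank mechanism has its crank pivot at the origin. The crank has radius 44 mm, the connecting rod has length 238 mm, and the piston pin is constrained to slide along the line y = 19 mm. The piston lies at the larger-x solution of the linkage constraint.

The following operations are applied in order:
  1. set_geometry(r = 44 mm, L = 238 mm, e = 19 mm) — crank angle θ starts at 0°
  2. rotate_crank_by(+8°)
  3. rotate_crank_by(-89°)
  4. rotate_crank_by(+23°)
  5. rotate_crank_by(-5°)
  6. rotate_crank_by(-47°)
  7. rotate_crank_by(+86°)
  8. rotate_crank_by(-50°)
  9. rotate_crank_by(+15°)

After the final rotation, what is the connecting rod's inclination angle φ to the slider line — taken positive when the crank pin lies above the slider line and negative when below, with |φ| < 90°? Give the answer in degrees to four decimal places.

-13.7862

set_geometry: r = 44 mm, L = 238 mm, e = 19 mm; θ ← 0°
rotate_crank_by(+8°): θ ← 0° +8° = 8°
rotate_crank_by(-89°): θ ← 8° -89° = -81°
rotate_crank_by(+23°): θ ← -81° +23° = -58°
rotate_crank_by(-5°): θ ← -58° -5° = -63°
rotate_crank_by(-47°): θ ← -63° -47° = -110°
rotate_crank_by(+86°): θ ← -110° +86° = -24°
rotate_crank_by(-50°): θ ← -24° -50° = -74°
rotate_crank_by(+15°): θ ← -74° +15° = -59°
crank pin P = (r cos θ, r sin θ) = (22.661675, -37.715361)
h = r sin θ − e = -37.715361 − 19 = -56.715361
sin φ = h / L = -56.715361 / 238 = -0.23829984
φ = arcsin(-0.23829984) = -13.786217°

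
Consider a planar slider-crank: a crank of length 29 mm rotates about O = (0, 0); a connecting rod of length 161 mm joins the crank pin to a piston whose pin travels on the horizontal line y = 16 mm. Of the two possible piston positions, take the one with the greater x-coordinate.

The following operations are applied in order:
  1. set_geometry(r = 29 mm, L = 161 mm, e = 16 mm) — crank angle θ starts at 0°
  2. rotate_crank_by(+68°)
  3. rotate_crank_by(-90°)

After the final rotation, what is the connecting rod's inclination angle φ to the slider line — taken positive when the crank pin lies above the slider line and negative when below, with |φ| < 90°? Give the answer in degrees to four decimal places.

-9.6050

set_geometry: r = 29 mm, L = 161 mm, e = 16 mm; θ ← 0°
rotate_crank_by(+68°): θ ← 0° +68° = 68°
rotate_crank_by(-90°): θ ← 68° -90° = -22°
crank pin P = (r cos θ, r sin θ) = (26.888332, -10.863591)
h = r sin θ − e = -10.863591 − 16 = -26.863591
sin φ = h / L = -26.863591 / 161 = -0.16685460
φ = arcsin(-0.16685460) = -9.604989°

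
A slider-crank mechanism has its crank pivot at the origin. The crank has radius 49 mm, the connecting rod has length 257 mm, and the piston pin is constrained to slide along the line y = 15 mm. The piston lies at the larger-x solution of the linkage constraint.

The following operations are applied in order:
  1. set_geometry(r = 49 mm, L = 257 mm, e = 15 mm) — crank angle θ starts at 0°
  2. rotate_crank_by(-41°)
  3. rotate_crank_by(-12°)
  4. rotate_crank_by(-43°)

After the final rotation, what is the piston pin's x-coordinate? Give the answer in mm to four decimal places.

set_geometry: r = 49 mm, L = 257 mm, e = 15 mm; θ ← 0°
rotate_crank_by(-41°): θ ← 0° -41° = -41°
rotate_crank_by(-12°): θ ← -41° -12° = -53°
rotate_crank_by(-43°): θ ← -53° -43° = -96°
crank pin P = (r cos θ, r sin θ) = (-5.121895, -48.731573)
h = r sin θ − e = -48.731573 − 15 = -63.731573
x = r cos θ + √(L² − h²) = -5.121895 + √(66049.0 − 4061.7134) = -5.121895 + 248.972462 = 243.850567

243.8506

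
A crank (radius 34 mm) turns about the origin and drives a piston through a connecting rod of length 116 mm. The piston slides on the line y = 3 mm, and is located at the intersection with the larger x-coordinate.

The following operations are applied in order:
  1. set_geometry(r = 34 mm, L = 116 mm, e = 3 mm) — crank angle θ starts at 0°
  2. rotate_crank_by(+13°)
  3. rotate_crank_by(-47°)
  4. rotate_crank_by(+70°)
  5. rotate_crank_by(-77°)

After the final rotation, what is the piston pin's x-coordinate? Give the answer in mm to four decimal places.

138.8662

set_geometry: r = 34 mm, L = 116 mm, e = 3 mm; θ ← 0°
rotate_crank_by(+13°): θ ← 0° +13° = 13°
rotate_crank_by(-47°): θ ← 13° -47° = -34°
rotate_crank_by(+70°): θ ← -34° +70° = 36°
rotate_crank_by(-77°): θ ← 36° -77° = -41°
crank pin P = (r cos θ, r sin θ) = (25.660126, -22.306007)
h = r sin θ − e = -22.306007 − 3 = -25.306007
x = r cos θ + √(L² − h²) = 25.660126 + √(13456.0 − 640.3940) = 25.660126 + 113.206033 = 138.866159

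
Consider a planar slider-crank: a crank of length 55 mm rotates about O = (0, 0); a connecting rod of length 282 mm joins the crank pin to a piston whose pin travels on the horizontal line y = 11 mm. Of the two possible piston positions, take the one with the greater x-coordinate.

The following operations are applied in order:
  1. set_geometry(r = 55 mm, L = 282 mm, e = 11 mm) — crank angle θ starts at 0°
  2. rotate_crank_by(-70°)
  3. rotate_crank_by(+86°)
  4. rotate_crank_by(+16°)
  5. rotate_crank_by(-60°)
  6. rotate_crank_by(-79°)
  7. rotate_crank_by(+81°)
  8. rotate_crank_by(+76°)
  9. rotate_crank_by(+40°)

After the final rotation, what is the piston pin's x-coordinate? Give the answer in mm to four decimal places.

278.5462

set_geometry: r = 55 mm, L = 282 mm, e = 11 mm; θ ← 0°
rotate_crank_by(-70°): θ ← 0° -70° = -70°
rotate_crank_by(+86°): θ ← -70° +86° = 16°
rotate_crank_by(+16°): θ ← 16° +16° = 32°
rotate_crank_by(-60°): θ ← 32° -60° = -28°
rotate_crank_by(-79°): θ ← -28° -79° = -107°
rotate_crank_by(+81°): θ ← -107° +81° = -26°
rotate_crank_by(+76°): θ ← -26° +76° = 50°
rotate_crank_by(+40°): θ ← 50° +40° = 90°
crank pin P = (r cos θ, r sin θ) = (0.000000, 55.000000)
h = r sin θ − e = 55.000000 − 11 = 44.000000
x = r cos θ + √(L² − h²) = 0.000000 + √(79524.0 − 1936.0000) = 0.000000 + 278.546226 = 278.546226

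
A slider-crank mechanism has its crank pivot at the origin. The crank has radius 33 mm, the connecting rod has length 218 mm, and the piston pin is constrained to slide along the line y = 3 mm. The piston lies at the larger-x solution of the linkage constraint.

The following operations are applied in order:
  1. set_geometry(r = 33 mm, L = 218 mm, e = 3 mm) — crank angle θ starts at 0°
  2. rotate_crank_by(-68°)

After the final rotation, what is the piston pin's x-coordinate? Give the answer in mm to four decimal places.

227.7576

set_geometry: r = 33 mm, L = 218 mm, e = 3 mm; θ ← 0°
rotate_crank_by(-68°): θ ← 0° -68° = -68°
crank pin P = (r cos θ, r sin θ) = (12.362018, -30.597067)
h = r sin θ − e = -30.597067 − 3 = -33.597067
x = r cos θ + √(L² − h²) = 12.362018 + √(47524.0 − 1128.7629) = 12.362018 + 215.395536 = 227.757554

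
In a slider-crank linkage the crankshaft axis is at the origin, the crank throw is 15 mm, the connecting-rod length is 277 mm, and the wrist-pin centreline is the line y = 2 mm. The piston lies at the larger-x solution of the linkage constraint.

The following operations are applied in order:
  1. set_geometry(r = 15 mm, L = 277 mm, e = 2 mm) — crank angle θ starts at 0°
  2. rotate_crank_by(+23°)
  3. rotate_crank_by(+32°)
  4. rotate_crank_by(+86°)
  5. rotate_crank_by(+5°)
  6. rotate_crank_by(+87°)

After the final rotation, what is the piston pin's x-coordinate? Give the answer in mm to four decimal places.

267.6198

set_geometry: r = 15 mm, L = 277 mm, e = 2 mm; θ ← 0°
rotate_crank_by(+23°): θ ← 0° +23° = 23°
rotate_crank_by(+32°): θ ← 23° +32° = 55°
rotate_crank_by(+86°): θ ← 55° +86° = 141°
rotate_crank_by(+5°): θ ← 141° +5° = 146°
rotate_crank_by(+87°): θ ← 146° +87° = 233°
crank pin P = (r cos θ, r sin θ) = (-9.027225, -11.979533)
h = r sin θ − e = -11.979533 − 2 = -13.979533
x = r cos θ + √(L² − h²) = -9.027225 + √(76729.0 − 195.4273) = -9.027225 + 276.647018 = 267.619793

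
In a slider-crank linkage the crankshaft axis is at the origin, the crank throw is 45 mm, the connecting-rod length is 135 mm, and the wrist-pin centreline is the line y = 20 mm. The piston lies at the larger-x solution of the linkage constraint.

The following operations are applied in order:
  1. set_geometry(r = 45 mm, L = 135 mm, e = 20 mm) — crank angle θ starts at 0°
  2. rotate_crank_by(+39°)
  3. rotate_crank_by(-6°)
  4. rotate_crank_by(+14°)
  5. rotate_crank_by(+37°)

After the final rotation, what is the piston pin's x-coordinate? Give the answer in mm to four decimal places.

set_geometry: r = 45 mm, L = 135 mm, e = 20 mm; θ ← 0°
rotate_crank_by(+39°): θ ← 0° +39° = 39°
rotate_crank_by(-6°): θ ← 39° -6° = 33°
rotate_crank_by(+14°): θ ← 33° +14° = 47°
rotate_crank_by(+37°): θ ← 47° +37° = 84°
crank pin P = (r cos θ, r sin θ) = (4.703781, 44.753485)
h = r sin θ − e = 44.753485 − 20 = 24.753485
x = r cos θ + √(L² − h²) = 4.703781 + √(18225.0 − 612.7350) = 4.703781 + 132.711209 = 137.414990

137.4150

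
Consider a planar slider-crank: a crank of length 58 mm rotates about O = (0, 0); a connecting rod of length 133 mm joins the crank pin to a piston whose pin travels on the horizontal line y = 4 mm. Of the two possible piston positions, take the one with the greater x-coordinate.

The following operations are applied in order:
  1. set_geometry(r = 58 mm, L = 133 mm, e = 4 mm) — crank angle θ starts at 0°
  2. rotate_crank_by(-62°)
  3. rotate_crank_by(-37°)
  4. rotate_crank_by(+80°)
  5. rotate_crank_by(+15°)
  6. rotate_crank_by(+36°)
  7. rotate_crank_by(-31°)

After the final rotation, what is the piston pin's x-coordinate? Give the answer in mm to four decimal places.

set_geometry: r = 58 mm, L = 133 mm, e = 4 mm; θ ← 0°
rotate_crank_by(-62°): θ ← 0° -62° = -62°
rotate_crank_by(-37°): θ ← -62° -37° = -99°
rotate_crank_by(+80°): θ ← -99° +80° = -19°
rotate_crank_by(+15°): θ ← -19° +15° = -4°
rotate_crank_by(+36°): θ ← -4° +36° = 32°
rotate_crank_by(-31°): θ ← 32° -31° = 1°
crank pin P = (r cos θ, r sin θ) = (57.991166, 1.012240)
h = r sin θ − e = 1.012240 − 4 = -2.987760
x = r cos θ + √(L² − h²) = 57.991166 + √(17689.0 − 8.9267) = 57.991166 + 132.966437 = 190.957603

190.9576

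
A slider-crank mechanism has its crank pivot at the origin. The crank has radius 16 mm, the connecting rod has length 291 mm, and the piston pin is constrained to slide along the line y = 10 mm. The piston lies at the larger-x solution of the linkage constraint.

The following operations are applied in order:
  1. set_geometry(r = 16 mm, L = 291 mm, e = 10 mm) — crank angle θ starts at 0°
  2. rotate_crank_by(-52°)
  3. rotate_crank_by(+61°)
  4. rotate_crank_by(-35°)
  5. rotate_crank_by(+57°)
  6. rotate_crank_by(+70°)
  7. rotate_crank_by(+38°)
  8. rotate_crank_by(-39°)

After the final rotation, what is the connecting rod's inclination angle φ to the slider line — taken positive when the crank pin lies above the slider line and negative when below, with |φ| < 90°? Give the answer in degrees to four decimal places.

set_geometry: r = 16 mm, L = 291 mm, e = 10 mm; θ ← 0°
rotate_crank_by(-52°): θ ← 0° -52° = -52°
rotate_crank_by(+61°): θ ← -52° +61° = 9°
rotate_crank_by(-35°): θ ← 9° -35° = -26°
rotate_crank_by(+57°): θ ← -26° +57° = 31°
rotate_crank_by(+70°): θ ← 31° +70° = 101°
rotate_crank_by(+38°): θ ← 101° +38° = 139°
rotate_crank_by(-39°): θ ← 139° -39° = 100°
crank pin P = (r cos θ, r sin θ) = (-2.778371, 15.756924)
h = r sin θ − e = 15.756924 − 10 = 5.756924
sin φ = h / L = 5.756924 / 291 = 0.01978324
φ = arcsin(0.01978324) = 1.133570°

1.1336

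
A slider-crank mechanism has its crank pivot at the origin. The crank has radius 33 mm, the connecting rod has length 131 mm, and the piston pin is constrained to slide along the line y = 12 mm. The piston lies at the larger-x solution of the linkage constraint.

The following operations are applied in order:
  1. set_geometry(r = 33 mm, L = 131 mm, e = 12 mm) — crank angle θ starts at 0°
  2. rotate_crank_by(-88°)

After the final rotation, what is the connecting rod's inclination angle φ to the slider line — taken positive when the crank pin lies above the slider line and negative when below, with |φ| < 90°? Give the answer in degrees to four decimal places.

set_geometry: r = 33 mm, L = 131 mm, e = 12 mm; θ ← 0°
rotate_crank_by(-88°): θ ← 0° -88° = -88°
crank pin P = (r cos θ, r sin θ) = (1.151683, -32.979897)
h = r sin θ − e = -32.979897 − 12 = -44.979897
sin φ = h / L = -44.979897 / 131 = -0.34335799
φ = arcsin(-0.34335799) = -20.081594°

-20.0816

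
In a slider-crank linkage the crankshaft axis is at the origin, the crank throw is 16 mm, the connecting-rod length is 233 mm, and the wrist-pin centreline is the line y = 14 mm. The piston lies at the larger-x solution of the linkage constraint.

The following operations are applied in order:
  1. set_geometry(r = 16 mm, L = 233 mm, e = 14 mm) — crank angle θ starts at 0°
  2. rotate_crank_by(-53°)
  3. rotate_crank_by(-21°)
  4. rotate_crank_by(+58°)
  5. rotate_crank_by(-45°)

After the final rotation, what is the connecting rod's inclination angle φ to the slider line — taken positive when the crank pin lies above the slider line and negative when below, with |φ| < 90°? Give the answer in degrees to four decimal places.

set_geometry: r = 16 mm, L = 233 mm, e = 14 mm; θ ← 0°
rotate_crank_by(-53°): θ ← 0° -53° = -53°
rotate_crank_by(-21°): θ ← -53° -21° = -74°
rotate_crank_by(+58°): θ ← -74° +58° = -16°
rotate_crank_by(-45°): θ ← -16° -45° = -61°
crank pin P = (r cos θ, r sin θ) = (7.756954, -13.993915)
h = r sin θ − e = -13.993915 − 14 = -27.993915
sin φ = h / L = -27.993915 / 233 = -0.12014556
φ = arcsin(-0.12014556) = -6.900503°

-6.9005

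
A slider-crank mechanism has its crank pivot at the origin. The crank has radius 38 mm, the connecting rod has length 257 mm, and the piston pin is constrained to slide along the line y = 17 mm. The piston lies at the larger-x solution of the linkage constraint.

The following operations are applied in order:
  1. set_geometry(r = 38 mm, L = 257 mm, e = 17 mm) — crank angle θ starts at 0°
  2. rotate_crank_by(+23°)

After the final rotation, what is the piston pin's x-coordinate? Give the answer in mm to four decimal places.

291.9702

set_geometry: r = 38 mm, L = 257 mm, e = 17 mm; θ ← 0°
rotate_crank_by(+23°): θ ← 0° +23° = 23°
crank pin P = (r cos θ, r sin θ) = (34.979184, 14.847783)
h = r sin θ − e = 14.847783 − 17 = -2.152217
x = r cos θ + √(L² − h²) = 34.979184 + √(66049.0 − 4.6320) = 34.979184 + 256.990988 = 291.970173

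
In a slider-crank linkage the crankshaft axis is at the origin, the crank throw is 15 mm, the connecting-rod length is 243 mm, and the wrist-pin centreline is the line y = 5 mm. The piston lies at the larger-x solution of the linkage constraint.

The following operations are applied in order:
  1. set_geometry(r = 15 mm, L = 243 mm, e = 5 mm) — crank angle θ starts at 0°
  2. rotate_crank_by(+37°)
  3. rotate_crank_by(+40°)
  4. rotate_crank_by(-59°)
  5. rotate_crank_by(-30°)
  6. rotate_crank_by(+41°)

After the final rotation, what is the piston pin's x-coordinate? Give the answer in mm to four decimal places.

set_geometry: r = 15 mm, L = 243 mm, e = 5 mm; θ ← 0°
rotate_crank_by(+37°): θ ← 0° +37° = 37°
rotate_crank_by(+40°): θ ← 37° +40° = 77°
rotate_crank_by(-59°): θ ← 77° -59° = 18°
rotate_crank_by(-30°): θ ← 18° -30° = -12°
rotate_crank_by(+41°): θ ← -12° +41° = 29°
crank pin P = (r cos θ, r sin θ) = (13.119296, 7.272144)
h = r sin θ − e = 7.272144 − 5 = 2.272144
x = r cos θ + √(L² − h²) = 13.119296 + √(59049.0 − 5.1626) = 13.119296 + 242.989377 = 256.108673

256.1087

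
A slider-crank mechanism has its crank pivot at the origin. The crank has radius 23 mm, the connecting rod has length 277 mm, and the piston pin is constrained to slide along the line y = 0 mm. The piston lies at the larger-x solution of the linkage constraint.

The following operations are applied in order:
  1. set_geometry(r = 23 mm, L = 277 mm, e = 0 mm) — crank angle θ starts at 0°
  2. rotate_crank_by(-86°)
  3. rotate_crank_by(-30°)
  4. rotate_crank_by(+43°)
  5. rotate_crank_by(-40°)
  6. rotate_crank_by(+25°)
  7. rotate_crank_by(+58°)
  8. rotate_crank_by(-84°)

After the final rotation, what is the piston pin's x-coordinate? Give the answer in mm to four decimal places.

set_geometry: r = 23 mm, L = 277 mm, e = 0 mm; θ ← 0°
rotate_crank_by(-86°): θ ← 0° -86° = -86°
rotate_crank_by(-30°): θ ← -86° -30° = -116°
rotate_crank_by(+43°): θ ← -116° +43° = -73°
rotate_crank_by(-40°): θ ← -73° -40° = -113°
rotate_crank_by(+25°): θ ← -113° +25° = -88°
rotate_crank_by(+58°): θ ← -88° +58° = -30°
rotate_crank_by(-84°): θ ← -30° -84° = -114°
crank pin P = (r cos θ, r sin θ) = (-9.354943, -21.011546)
h = r sin θ − e = -21.011546 − 0 = -21.011546
x = r cos θ + √(L² − h²) = -9.354943 + √(76729.0 − 441.4850) = -9.354943 + 276.201946 = 266.847003

266.8470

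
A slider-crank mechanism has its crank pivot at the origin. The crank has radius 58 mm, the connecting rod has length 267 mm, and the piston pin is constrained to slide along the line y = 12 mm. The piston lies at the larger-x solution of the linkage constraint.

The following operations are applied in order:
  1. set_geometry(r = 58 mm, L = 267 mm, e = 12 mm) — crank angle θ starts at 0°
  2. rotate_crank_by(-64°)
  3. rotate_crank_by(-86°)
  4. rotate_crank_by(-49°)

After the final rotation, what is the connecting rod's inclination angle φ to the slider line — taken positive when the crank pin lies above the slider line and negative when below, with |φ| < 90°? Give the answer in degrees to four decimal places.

set_geometry: r = 58 mm, L = 267 mm, e = 12 mm; θ ← 0°
rotate_crank_by(-64°): θ ← 0° -64° = -64°
rotate_crank_by(-86°): θ ← -64° -86° = -150°
rotate_crank_by(-49°): θ ← -150° -49° = -199°
crank pin P = (r cos θ, r sin θ) = (-54.840077, 18.882953)
h = r sin θ − e = 18.882953 − 12 = 6.882953
sin φ = h / L = 6.882953 / 267 = 0.02577885
φ = arcsin(0.02577885) = 1.477183°

1.4772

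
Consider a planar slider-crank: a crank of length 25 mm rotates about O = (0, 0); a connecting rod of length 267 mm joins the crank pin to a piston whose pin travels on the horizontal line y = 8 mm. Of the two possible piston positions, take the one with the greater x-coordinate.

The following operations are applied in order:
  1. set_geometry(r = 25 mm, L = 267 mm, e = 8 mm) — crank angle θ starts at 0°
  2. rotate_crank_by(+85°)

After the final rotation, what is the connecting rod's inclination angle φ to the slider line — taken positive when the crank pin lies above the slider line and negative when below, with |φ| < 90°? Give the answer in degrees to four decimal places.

3.6301

set_geometry: r = 25 mm, L = 267 mm, e = 8 mm; θ ← 0°
rotate_crank_by(+85°): θ ← 0° +85° = 85°
crank pin P = (r cos θ, r sin θ) = (2.178894, 24.904867)
h = r sin θ − e = 24.904867 − 8 = 16.904867
sin φ = h / L = 16.904867 / 267 = 0.06331411
φ = arcsin(0.06331411) = 3.630059°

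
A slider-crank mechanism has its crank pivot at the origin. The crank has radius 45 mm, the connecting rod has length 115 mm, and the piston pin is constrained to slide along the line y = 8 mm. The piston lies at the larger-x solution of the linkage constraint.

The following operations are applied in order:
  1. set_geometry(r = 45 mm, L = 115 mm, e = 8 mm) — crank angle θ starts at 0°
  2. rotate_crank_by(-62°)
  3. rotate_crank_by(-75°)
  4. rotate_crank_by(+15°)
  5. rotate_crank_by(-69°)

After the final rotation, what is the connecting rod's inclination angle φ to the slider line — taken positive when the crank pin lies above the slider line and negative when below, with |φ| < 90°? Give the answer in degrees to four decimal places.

set_geometry: r = 45 mm, L = 115 mm, e = 8 mm; θ ← 0°
rotate_crank_by(-62°): θ ← 0° -62° = -62°
rotate_crank_by(-75°): θ ← -62° -75° = -137°
rotate_crank_by(+15°): θ ← -137° +15° = -122°
rotate_crank_by(-69°): θ ← -122° -69° = -191°
crank pin P = (r cos θ, r sin θ) = (-44.173223, 8.586405)
h = r sin θ − e = 8.586405 − 8 = 0.586405
sin φ = h / L = 0.586405 / 115 = 0.00509917
φ = arcsin(0.00509917) = 0.292162°

0.2922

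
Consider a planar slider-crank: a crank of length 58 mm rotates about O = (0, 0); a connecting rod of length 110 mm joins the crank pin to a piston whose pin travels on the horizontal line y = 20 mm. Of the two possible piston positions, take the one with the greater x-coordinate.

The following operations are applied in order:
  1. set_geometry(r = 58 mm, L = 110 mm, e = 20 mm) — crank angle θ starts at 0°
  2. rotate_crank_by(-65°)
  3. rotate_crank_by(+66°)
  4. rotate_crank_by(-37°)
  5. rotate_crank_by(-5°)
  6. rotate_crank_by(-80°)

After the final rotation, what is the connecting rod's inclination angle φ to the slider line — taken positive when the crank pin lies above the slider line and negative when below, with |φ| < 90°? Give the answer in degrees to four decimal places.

-39.3295

set_geometry: r = 58 mm, L = 110 mm, e = 20 mm; θ ← 0°
rotate_crank_by(-65°): θ ← 0° -65° = -65°
rotate_crank_by(+66°): θ ← -65° +66° = 1°
rotate_crank_by(-37°): θ ← 1° -37° = -36°
rotate_crank_by(-5°): θ ← -36° -5° = -41°
rotate_crank_by(-80°): θ ← -41° -80° = -121°
crank pin P = (r cos θ, r sin θ) = (-29.872208, -49.715703)
h = r sin θ − e = -49.715703 − 20 = -69.715703
sin φ = h / L = -69.715703 / 110 = -0.63377912
φ = arcsin(-0.63377912) = -39.329493°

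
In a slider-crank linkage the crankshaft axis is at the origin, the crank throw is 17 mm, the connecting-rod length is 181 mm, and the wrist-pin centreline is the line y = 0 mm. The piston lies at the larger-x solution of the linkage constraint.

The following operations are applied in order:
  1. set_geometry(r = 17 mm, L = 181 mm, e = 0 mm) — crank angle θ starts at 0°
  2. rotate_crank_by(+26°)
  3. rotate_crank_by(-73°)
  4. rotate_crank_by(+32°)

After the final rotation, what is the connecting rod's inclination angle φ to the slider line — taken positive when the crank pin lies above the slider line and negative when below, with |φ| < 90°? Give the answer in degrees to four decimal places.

set_geometry: r = 17 mm, L = 181 mm, e = 0 mm; θ ← 0°
rotate_crank_by(+26°): θ ← 0° +26° = 26°
rotate_crank_by(-73°): θ ← 26° -73° = -47°
rotate_crank_by(+32°): θ ← -47° +32° = -15°
crank pin P = (r cos θ, r sin θ) = (16.420739, -4.399924)
h = r sin θ − e = -4.399924 − 0 = -4.399924
sin φ = h / L = -4.399924 / 181 = -0.02430897
φ = arcsin(-0.02430897) = -1.392939°

-1.3929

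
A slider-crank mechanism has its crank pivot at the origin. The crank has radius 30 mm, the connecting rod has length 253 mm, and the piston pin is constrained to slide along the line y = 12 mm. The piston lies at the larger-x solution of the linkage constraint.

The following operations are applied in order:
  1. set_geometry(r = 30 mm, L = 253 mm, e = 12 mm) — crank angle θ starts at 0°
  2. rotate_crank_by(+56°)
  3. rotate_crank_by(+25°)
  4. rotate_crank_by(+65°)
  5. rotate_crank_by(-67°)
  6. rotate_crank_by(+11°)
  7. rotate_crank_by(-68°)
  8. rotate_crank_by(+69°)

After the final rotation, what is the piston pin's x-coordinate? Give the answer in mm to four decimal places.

set_geometry: r = 30 mm, L = 253 mm, e = 12 mm; θ ← 0°
rotate_crank_by(+56°): θ ← 0° +56° = 56°
rotate_crank_by(+25°): θ ← 56° +25° = 81°
rotate_crank_by(+65°): θ ← 81° +65° = 146°
rotate_crank_by(-67°): θ ← 146° -67° = 79°
rotate_crank_by(+11°): θ ← 79° +11° = 90°
rotate_crank_by(-68°): θ ← 90° -68° = 22°
rotate_crank_by(+69°): θ ← 22° +69° = 91°
crank pin P = (r cos θ, r sin θ) = (-0.523572, 29.995431)
h = r sin θ − e = 29.995431 − 12 = 17.995431
x = r cos θ + √(L² − h²) = -0.523572 + √(64009.0 − 323.8355) = -0.523572 + 252.359197 = 251.835625

251.8356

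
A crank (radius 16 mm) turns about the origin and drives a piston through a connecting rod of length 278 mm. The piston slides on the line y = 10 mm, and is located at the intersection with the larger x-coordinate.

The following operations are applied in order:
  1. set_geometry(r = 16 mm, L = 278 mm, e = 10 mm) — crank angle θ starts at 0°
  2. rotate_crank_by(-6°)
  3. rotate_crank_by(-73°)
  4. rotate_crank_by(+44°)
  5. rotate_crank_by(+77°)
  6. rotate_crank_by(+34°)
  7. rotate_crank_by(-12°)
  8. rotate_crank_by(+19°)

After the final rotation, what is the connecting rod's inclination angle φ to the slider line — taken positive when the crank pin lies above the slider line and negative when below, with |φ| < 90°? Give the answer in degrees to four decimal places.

set_geometry: r = 16 mm, L = 278 mm, e = 10 mm; θ ← 0°
rotate_crank_by(-6°): θ ← 0° -6° = -6°
rotate_crank_by(-73°): θ ← -6° -73° = -79°
rotate_crank_by(+44°): θ ← -79° +44° = -35°
rotate_crank_by(+77°): θ ← -35° +77° = 42°
rotate_crank_by(+34°): θ ← 42° +34° = 76°
rotate_crank_by(-12°): θ ← 76° -12° = 64°
rotate_crank_by(+19°): θ ← 64° +19° = 83°
crank pin P = (r cos θ, r sin θ) = (1.949909, 15.880738)
h = r sin θ − e = 15.880738 − 10 = 5.880738
sin φ = h / L = 5.880738 / 278 = 0.02115374
φ = arcsin(0.02115374) = 1.212110°

1.2121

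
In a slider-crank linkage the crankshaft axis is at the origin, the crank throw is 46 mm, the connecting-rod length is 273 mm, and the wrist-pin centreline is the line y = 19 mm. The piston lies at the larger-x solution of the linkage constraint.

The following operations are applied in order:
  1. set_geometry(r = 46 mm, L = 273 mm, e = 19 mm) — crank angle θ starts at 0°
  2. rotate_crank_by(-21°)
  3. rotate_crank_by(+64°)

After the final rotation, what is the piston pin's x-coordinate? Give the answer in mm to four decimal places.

set_geometry: r = 46 mm, L = 273 mm, e = 19 mm; θ ← 0°
rotate_crank_by(-21°): θ ← 0° -21° = -21°
rotate_crank_by(+64°): θ ← -21° +64° = 43°
crank pin P = (r cos θ, r sin θ) = (33.642270, 31.371925)
h = r sin θ − e = 31.371925 − 19 = 12.371925
x = r cos θ + √(L² − h²) = 33.642270 + √(74529.0 − 153.0645) = 33.642270 + 272.719518 = 306.361788

306.3618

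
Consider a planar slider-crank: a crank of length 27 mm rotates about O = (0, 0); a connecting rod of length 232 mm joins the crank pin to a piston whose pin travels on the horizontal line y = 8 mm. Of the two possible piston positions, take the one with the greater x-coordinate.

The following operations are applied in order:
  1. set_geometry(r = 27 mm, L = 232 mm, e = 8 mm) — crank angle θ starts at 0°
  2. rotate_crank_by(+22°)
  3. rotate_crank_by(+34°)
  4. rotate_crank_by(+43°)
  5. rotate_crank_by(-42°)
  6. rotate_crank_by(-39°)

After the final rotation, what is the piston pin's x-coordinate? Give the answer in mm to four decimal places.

257.6783

set_geometry: r = 27 mm, L = 232 mm, e = 8 mm; θ ← 0°
rotate_crank_by(+22°): θ ← 0° +22° = 22°
rotate_crank_by(+34°): θ ← 22° +34° = 56°
rotate_crank_by(+43°): θ ← 56° +43° = 99°
rotate_crank_by(-42°): θ ← 99° -42° = 57°
rotate_crank_by(-39°): θ ← 57° -39° = 18°
crank pin P = (r cos θ, r sin θ) = (25.678526, 8.343459)
h = r sin θ − e = 8.343459 − 8 = 0.343459
x = r cos θ + √(L² − h²) = 25.678526 + √(53824.0 − 0.1180) = 25.678526 + 231.999746 = 257.678272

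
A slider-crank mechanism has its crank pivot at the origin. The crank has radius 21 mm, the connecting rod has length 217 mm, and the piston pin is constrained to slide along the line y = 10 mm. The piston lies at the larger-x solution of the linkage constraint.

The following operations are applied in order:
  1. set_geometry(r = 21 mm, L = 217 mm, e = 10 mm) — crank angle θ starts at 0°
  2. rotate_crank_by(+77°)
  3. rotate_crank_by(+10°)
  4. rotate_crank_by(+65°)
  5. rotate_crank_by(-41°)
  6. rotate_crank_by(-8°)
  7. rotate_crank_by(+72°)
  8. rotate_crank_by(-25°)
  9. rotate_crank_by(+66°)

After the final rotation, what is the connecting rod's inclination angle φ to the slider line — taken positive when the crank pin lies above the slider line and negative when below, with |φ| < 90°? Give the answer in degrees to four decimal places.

-5.9100

set_geometry: r = 21 mm, L = 217 mm, e = 10 mm; θ ← 0°
rotate_crank_by(+77°): θ ← 0° +77° = 77°
rotate_crank_by(+10°): θ ← 77° +10° = 87°
rotate_crank_by(+65°): θ ← 87° +65° = 152°
rotate_crank_by(-41°): θ ← 152° -41° = 111°
rotate_crank_by(-8°): θ ← 111° -8° = 103°
rotate_crank_by(+72°): θ ← 103° +72° = 175°
rotate_crank_by(-25°): θ ← 175° -25° = 150°
rotate_crank_by(+66°): θ ← 150° +66° = 216°
crank pin P = (r cos θ, r sin θ) = (-16.989357, -12.343490)
h = r sin θ − e = -12.343490 − 10 = -22.343490
sin φ = h / L = -22.343490 / 217 = -0.10296539
φ = arcsin(-0.10296539) = -5.909957°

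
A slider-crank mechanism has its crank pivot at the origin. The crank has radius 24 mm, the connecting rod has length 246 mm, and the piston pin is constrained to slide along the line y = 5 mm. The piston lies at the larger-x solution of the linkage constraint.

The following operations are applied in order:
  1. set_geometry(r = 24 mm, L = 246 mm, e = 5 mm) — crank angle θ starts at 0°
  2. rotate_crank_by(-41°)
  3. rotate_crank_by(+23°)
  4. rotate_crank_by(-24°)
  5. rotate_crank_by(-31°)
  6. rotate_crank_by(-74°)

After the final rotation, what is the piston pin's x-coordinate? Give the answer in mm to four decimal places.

225.2072

set_geometry: r = 24 mm, L = 246 mm, e = 5 mm; θ ← 0°
rotate_crank_by(-41°): θ ← 0° -41° = -41°
rotate_crank_by(+23°): θ ← -41° +23° = -18°
rotate_crank_by(-24°): θ ← -18° -24° = -42°
rotate_crank_by(-31°): θ ← -42° -31° = -73°
rotate_crank_by(-74°): θ ← -73° -74° = -147°
crank pin P = (r cos θ, r sin θ) = (-20.128094, -13.071337)
h = r sin θ − e = -13.071337 − 5 = -18.071337
x = r cos θ + √(L² − h²) = -20.128094 + √(60516.0 − 326.5732) = -20.128094 + 245.335335 = 225.207242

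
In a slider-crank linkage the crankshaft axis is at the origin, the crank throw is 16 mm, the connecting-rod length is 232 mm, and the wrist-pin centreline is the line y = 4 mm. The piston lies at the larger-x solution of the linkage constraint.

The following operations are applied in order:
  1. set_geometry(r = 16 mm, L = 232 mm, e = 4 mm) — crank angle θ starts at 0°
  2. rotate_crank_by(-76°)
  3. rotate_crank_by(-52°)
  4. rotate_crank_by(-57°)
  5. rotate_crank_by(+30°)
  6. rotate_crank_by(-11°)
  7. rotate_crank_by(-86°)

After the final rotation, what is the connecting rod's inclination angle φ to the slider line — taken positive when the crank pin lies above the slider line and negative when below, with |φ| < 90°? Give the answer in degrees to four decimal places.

set_geometry: r = 16 mm, L = 232 mm, e = 4 mm; θ ← 0°
rotate_crank_by(-76°): θ ← 0° -76° = -76°
rotate_crank_by(-52°): θ ← -76° -52° = -128°
rotate_crank_by(-57°): θ ← -128° -57° = -185°
rotate_crank_by(+30°): θ ← -185° +30° = -155°
rotate_crank_by(-11°): θ ← -155° -11° = -166°
rotate_crank_by(-86°): θ ← -166° -86° = -252°
crank pin P = (r cos θ, r sin θ) = (-4.944272, 15.216904)
h = r sin θ − e = 15.216904 − 4 = 11.216904
sin φ = h / L = 11.216904 / 232 = 0.04834873
φ = arcsin(0.04834873) = 2.771258°

2.7713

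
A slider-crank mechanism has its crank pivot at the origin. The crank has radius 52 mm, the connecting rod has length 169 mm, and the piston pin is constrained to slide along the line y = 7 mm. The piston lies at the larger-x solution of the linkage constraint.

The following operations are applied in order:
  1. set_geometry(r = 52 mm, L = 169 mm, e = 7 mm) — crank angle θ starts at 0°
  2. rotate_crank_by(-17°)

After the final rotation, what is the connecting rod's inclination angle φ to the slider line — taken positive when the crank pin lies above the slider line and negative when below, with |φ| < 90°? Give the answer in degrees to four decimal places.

-7.5494

set_geometry: r = 52 mm, L = 169 mm, e = 7 mm; θ ← 0°
rotate_crank_by(-17°): θ ← 0° -17° = -17°
crank pin P = (r cos θ, r sin θ) = (49.727847, -15.203329)
h = r sin θ − e = -15.203329 − 7 = -22.203329
sin φ = h / L = -22.203329 / 169 = -0.13138064
φ = arcsin(-0.13138064) = -7.549382°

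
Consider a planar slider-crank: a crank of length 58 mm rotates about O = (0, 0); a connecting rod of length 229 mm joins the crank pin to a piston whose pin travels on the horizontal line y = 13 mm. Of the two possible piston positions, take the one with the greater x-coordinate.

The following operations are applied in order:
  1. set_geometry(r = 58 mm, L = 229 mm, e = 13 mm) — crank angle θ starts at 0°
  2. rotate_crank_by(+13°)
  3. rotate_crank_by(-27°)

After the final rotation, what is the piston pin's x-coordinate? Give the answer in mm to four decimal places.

283.6761

set_geometry: r = 58 mm, L = 229 mm, e = 13 mm; θ ← 0°
rotate_crank_by(+13°): θ ← 0° +13° = 13°
rotate_crank_by(-27°): θ ← 13° -27° = -14°
crank pin P = (r cos θ, r sin θ) = (56.277152, -14.031470)
h = r sin θ − e = -14.031470 − 13 = -27.031470
x = r cos θ + √(L² − h²) = 56.277152 + √(52441.0 − 730.7004) = 56.277152 + 227.398988 = 283.676140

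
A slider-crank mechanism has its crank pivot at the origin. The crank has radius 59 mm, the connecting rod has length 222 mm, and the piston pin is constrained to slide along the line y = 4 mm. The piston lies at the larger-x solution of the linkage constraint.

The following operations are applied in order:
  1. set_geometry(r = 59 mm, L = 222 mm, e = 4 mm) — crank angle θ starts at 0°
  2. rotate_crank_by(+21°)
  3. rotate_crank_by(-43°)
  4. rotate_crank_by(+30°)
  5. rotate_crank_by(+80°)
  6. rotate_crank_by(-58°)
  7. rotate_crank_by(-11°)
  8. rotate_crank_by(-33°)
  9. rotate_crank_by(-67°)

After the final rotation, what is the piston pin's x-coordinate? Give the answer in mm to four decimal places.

222.3165

set_geometry: r = 59 mm, L = 222 mm, e = 4 mm; θ ← 0°
rotate_crank_by(+21°): θ ← 0° +21° = 21°
rotate_crank_by(-43°): θ ← 21° -43° = -22°
rotate_crank_by(+30°): θ ← -22° +30° = 8°
rotate_crank_by(+80°): θ ← 8° +80° = 88°
rotate_crank_by(-58°): θ ← 88° -58° = 30°
rotate_crank_by(-11°): θ ← 30° -11° = 19°
rotate_crank_by(-33°): θ ← 19° -33° = -14°
rotate_crank_by(-67°): θ ← -14° -67° = -81°
crank pin P = (r cos θ, r sin θ) = (9.229633, -58.273612)
h = r sin θ − e = -58.273612 − 4 = -62.273612
x = r cos θ + √(L² − h²) = 9.229633 + √(49284.0 − 3878.0028) = 9.229633 + 213.086830 = 222.316464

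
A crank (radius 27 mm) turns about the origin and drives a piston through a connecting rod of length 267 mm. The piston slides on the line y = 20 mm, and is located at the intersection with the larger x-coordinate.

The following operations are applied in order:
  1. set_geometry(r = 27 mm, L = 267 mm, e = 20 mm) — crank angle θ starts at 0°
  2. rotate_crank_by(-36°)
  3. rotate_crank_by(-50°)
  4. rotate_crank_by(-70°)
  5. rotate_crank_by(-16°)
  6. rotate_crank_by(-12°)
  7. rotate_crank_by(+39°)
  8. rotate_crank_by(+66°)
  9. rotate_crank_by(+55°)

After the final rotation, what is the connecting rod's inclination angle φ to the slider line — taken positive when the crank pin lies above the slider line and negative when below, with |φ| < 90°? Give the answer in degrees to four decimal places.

set_geometry: r = 27 mm, L = 267 mm, e = 20 mm; θ ← 0°
rotate_crank_by(-36°): θ ← 0° -36° = -36°
rotate_crank_by(-50°): θ ← -36° -50° = -86°
rotate_crank_by(-70°): θ ← -86° -70° = -156°
rotate_crank_by(-16°): θ ← -156° -16° = -172°
rotate_crank_by(-12°): θ ← -172° -12° = -184°
rotate_crank_by(+39°): θ ← -184° +39° = -145°
rotate_crank_by(+66°): θ ← -145° +66° = -79°
rotate_crank_by(+55°): θ ← -79° +55° = -24°
crank pin P = (r cos θ, r sin θ) = (24.665727, -10.981889)
h = r sin θ − e = -10.981889 − 20 = -30.981889
sin φ = h / L = -30.981889 / 267 = -0.11603704
φ = arcsin(-0.11603704) = -6.663443°

-6.6634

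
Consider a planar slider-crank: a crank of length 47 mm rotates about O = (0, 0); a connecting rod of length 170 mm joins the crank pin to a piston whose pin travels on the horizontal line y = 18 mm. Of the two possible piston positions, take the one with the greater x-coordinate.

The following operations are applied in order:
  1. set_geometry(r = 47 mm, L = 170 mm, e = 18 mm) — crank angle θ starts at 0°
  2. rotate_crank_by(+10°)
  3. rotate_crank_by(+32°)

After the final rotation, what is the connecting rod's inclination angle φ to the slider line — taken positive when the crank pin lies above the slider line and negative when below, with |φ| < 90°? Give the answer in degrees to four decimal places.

4.5376

set_geometry: r = 47 mm, L = 170 mm, e = 18 mm; θ ← 0°
rotate_crank_by(+10°): θ ← 0° +10° = 10°
rotate_crank_by(+32°): θ ← 10° +32° = 42°
crank pin P = (r cos θ, r sin θ) = (34.927807, 31.449138)
h = r sin θ − e = 31.449138 − 18 = 13.449138
sin φ = h / L = 13.449138 / 170 = 0.07911258
φ = arcsin(0.07911258) = 4.537559°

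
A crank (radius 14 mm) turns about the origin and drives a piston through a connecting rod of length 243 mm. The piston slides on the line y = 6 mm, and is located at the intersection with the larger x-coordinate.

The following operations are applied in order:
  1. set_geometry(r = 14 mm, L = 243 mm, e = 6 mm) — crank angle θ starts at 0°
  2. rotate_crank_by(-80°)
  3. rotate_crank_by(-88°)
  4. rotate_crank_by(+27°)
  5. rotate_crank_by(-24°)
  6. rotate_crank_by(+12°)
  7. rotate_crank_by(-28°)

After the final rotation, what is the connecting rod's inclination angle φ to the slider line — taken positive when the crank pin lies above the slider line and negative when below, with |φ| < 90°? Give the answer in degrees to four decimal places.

set_geometry: r = 14 mm, L = 243 mm, e = 6 mm; θ ← 0°
rotate_crank_by(-80°): θ ← 0° -80° = -80°
rotate_crank_by(-88°): θ ← -80° -88° = -168°
rotate_crank_by(+27°): θ ← -168° +27° = -141°
rotate_crank_by(-24°): θ ← -141° -24° = -165°
rotate_crank_by(+12°): θ ← -165° +12° = -153°
rotate_crank_by(-28°): θ ← -153° -28° = -181°
crank pin P = (r cos θ, r sin θ) = (-13.997868, 0.244334)
h = r sin θ − e = 0.244334 − 6 = -5.755666
sin φ = h / L = -5.755666 / 243 = -0.02368587
φ = arcsin(-0.02368587) = -1.357227°

-1.3572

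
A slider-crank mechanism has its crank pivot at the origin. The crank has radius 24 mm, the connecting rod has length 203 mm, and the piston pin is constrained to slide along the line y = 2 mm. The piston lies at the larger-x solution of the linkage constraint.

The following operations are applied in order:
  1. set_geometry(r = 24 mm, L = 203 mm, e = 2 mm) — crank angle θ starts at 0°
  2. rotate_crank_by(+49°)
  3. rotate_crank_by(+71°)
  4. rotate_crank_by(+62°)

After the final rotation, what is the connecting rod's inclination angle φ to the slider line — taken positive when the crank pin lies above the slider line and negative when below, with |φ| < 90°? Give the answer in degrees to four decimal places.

-0.8009

set_geometry: r = 24 mm, L = 203 mm, e = 2 mm; θ ← 0°
rotate_crank_by(+49°): θ ← 0° +49° = 49°
rotate_crank_by(+71°): θ ← 49° +71° = 120°
rotate_crank_by(+62°): θ ← 120° +62° = 182°
crank pin P = (r cos θ, r sin θ) = (-23.985380, -0.837588)
h = r sin θ − e = -0.837588 − 2 = -2.837588
sin φ = h / L = -2.837588 / 203 = -0.01397827
φ = arcsin(-0.01397827) = -0.800922°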